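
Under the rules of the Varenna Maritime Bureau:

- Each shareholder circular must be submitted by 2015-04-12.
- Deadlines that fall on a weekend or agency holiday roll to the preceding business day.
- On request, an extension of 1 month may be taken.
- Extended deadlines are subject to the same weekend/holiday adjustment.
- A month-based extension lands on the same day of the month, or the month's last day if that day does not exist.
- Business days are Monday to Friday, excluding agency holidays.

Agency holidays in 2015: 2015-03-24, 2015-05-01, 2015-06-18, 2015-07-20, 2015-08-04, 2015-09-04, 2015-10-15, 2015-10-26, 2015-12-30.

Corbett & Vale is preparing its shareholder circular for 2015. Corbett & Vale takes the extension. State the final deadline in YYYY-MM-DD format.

The statutory due date is 2015-04-12.
2015-04-12 is a Sunday; the preceding business day is 2015-04-10 (Friday).
Applying the 1 month extension: 1 month after 2015-04-10 is 2015-05-10.
2015-05-10 is a Sunday; the preceding business day is 2015-05-08 (Friday).
Deadline: 2015-05-08.

2015-05-08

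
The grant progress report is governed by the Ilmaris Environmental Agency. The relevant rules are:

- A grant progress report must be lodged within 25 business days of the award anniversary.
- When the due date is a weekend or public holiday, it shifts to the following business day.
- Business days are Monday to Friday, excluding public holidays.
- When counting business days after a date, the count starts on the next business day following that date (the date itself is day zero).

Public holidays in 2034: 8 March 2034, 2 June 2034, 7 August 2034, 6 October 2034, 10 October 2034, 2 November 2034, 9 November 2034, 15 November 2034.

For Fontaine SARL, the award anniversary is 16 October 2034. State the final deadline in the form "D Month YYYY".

Counting 25 business days after 16 October 2034 (skipping weekends and listed holidays) reaches 23 November 2034.
23 November 2034 is a Thursday and not a listed holiday, so it stands.
The final due date is 23 November 2034.

23 November 2034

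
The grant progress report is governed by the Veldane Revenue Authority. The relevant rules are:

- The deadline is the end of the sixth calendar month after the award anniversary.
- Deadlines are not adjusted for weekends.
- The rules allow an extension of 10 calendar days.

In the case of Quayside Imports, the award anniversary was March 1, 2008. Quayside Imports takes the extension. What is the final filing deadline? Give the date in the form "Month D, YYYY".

The sixth month after March 1, 2008 is September 2008, whose last day is September 30, 2008.
September 30, 2008 is a Tuesday; no weekend or holiday adjustment applies.
With the 10-day extension, September 30, 2008 becomes October 10, 2008.
No adjustment is made for weekends or holidays, so October 10, 2008 stands.
So the filing is due October 10, 2008.

October 10, 2008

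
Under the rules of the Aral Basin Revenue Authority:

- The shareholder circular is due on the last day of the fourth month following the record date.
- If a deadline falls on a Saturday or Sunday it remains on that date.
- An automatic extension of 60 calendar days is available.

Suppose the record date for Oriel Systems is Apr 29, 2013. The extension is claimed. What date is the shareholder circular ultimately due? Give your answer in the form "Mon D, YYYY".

Oct 30, 2013

The fourth month after Apr 29, 2013 is August 2013, whose last day is Aug 31, 2013.
Aug 31, 2013 is a Saturday; no weekend or holiday adjustment applies.
The 60-calendar-day extension moves the deadline from Aug 31, 2013 to Oct 30, 2013.
Oct 30, 2013 falls on a Wednesday. The rules make no weekend/holiday allowance, so it remains Oct 30, 2013.
Deadline: Oct 30, 2013.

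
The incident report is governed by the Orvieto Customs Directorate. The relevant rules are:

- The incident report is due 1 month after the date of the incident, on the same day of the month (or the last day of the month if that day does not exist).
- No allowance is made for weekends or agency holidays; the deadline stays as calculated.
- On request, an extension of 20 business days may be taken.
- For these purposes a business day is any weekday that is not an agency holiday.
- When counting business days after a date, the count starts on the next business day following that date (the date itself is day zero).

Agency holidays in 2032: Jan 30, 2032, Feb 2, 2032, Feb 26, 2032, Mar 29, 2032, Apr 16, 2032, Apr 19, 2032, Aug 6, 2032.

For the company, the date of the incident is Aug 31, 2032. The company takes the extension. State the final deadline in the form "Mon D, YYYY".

Oct 28, 2032

1 month after Aug 31, 2032, on the same day of the month, is Sep 30, 2032 (day 31 does not exist in September, so the month's last day is used).
Sep 30, 2032 falls on a Thursday. The rules make no weekend/holiday allowance, so it remains Sep 30, 2032.
Counting 20 further business days from Sep 30, 2032 reaches Oct 28, 2032.
No adjustment is made for weekends or holidays, so Oct 28, 2032 stands.
The final due date is Oct 28, 2032.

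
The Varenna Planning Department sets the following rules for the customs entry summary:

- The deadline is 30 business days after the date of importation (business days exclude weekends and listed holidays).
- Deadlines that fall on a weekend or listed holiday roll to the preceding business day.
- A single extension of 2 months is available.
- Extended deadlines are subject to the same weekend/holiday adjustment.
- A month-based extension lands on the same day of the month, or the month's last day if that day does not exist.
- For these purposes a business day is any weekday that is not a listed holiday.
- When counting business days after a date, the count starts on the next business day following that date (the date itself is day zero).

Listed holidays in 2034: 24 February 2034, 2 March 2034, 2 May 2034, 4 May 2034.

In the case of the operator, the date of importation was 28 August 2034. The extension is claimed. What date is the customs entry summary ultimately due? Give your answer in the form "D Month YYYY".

8 December 2034

Starting the day after 28 August 2034 and counting 30 business days lands on 9 October 2034.
9 October 2034 is a Monday and not a listed holiday, so it stands.
The 2 months extension carries 9 October 2034 to 9 December 2034.
9 December 2034 is a Saturday; the preceding business day is 8 December 2034 (Friday).
The final due date is 8 December 2034.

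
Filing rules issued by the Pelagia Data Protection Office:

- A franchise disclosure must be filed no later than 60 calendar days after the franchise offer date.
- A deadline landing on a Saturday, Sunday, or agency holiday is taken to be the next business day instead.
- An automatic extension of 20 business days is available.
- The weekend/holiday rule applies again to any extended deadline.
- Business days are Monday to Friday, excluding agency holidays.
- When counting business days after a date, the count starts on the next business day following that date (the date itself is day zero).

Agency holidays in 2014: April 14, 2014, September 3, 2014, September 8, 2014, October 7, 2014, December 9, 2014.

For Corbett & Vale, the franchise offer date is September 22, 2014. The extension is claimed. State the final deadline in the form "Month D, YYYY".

From September 22, 2014, 60 calendar days later is November 21, 2014.
November 21, 2014 (Friday) is already a business day.
The 20-business-day extension runs from November 21, 2014 to December 22, 2014.
Since December 22, 2014 is a Monday and not a holiday, the date is unchanged.
Deadline: December 22, 2014.

December 22, 2014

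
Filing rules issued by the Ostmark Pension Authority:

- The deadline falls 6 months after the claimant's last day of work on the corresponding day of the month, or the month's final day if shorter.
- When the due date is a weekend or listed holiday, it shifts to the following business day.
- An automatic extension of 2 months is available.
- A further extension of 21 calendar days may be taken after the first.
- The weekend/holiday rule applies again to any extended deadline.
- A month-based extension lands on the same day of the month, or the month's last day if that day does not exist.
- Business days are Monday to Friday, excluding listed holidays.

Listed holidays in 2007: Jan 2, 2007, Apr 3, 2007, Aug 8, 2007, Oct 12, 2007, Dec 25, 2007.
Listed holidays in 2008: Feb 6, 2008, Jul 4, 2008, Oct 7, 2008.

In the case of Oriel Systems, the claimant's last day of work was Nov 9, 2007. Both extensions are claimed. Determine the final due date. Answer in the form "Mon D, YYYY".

Jul 30, 2008

Moving 6 months forward from Nov 9, 2007 on the corresponding day gives May 9, 2008.
May 9, 2008 (Friday) is already a business day.
The 2 months extension carries May 9, 2008 to Jul 9, 2008.
Jul 9, 2008 (Wednesday) is already a business day.
Add the 21 calendar-day extension to Jul 9, 2008: Jul 30, 2008.
Jul 30, 2008 (Wednesday) is already a business day.
The final due date is Jul 30, 2008.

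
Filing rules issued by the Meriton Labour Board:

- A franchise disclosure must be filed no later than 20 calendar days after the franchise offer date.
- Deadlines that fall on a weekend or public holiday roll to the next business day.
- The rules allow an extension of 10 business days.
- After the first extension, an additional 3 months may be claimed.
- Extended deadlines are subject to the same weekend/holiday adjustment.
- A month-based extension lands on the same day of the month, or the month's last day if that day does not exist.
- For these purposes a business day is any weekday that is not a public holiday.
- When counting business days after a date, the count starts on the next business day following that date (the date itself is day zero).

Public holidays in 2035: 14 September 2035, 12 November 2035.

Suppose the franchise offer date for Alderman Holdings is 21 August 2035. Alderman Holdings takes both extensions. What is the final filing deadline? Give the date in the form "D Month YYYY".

25 December 2035

Adding 20 calendar days to 21 August 2035 gives 10 September 2035.
10 September 2035 is a Monday and not a listed holiday, so it stands.
The 10-business-day extension runs from 10 September 2035 to 25 September 2035.
25 September 2035 is a Tuesday and not a listed holiday, so it stands.
Add 3 months to 25 September 2035: 25 December 2035.
25 December 2035 is a Tuesday and not a listed holiday, so it stands.
The final due date is 25 December 2035.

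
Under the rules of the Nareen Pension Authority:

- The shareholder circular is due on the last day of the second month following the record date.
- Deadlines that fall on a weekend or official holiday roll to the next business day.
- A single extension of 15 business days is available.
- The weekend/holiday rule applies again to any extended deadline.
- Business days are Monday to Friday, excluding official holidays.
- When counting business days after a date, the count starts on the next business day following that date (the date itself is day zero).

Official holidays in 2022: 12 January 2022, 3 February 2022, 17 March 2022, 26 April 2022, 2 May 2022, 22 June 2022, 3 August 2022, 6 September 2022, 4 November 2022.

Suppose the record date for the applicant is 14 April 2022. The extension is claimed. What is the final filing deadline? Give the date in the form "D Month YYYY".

21 July 2022

2 months after 14 April 2022 falls in June 2022; the last day of that month is 30 June 2022.
Since 30 June 2022 is a Thursday and not a holiday, the date is unchanged.
The 15-business-day extension runs from 30 June 2022 to 21 July 2022.
21 July 2022 falls on a Thursday, which is a business day, so no adjustment is needed.
Deadline: 21 July 2022.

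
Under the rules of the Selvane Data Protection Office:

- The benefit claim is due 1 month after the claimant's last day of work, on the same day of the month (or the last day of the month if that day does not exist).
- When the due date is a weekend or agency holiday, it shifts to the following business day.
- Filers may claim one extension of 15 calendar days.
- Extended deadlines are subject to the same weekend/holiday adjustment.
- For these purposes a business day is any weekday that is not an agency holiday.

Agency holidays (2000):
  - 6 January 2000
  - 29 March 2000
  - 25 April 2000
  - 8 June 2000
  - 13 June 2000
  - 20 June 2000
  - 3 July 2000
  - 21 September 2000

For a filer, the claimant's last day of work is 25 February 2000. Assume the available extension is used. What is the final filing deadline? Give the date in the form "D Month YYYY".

11 April 2000

Moving 1 month forward from 25 February 2000 on the corresponding day gives 25 March 2000.
25 March 2000 falls on a Saturday. Rolling to the next business day gives 27 March 2000, a Monday.
With the 15-day extension, 27 March 2000 becomes 11 April 2000.
11 April 2000 (Tuesday) is already a business day.
Final deadline: 11 April 2000.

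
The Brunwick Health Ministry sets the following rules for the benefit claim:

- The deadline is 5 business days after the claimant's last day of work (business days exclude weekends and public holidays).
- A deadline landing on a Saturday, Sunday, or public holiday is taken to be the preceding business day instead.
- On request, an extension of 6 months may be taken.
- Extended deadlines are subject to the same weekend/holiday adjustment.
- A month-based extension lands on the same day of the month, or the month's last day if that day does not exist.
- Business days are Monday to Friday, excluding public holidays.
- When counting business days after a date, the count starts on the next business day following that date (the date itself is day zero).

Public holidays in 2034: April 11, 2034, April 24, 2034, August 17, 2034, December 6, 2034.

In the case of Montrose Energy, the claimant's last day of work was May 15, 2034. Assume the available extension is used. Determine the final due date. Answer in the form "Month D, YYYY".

Starting the day after May 15, 2034 and counting 5 business days lands on May 22, 2034.
May 22, 2034 falls on a Monday, which is a business day, so no adjustment is needed.
Add 6 months to May 22, 2034: November 22, 2034.
Since November 22, 2034 is a Wednesday and not a holiday, the date is unchanged.
So the filing is due November 22, 2034.

November 22, 2034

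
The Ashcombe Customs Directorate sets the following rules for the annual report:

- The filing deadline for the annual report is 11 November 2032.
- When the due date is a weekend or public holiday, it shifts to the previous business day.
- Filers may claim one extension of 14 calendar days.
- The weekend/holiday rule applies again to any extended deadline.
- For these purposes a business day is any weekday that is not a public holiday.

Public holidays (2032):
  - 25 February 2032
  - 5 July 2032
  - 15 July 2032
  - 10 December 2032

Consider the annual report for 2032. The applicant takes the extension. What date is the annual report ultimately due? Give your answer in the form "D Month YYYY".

Start from the fixed due date, 11 November 2032.
11 November 2032 falls on a Thursday, which is a business day, so no adjustment is needed.
With the 14-day extension, 11 November 2032 becomes 25 November 2032.
25 November 2032 falls on a Thursday, which is a business day, so no adjustment is needed.
So the filing is due 25 November 2032.

25 November 2032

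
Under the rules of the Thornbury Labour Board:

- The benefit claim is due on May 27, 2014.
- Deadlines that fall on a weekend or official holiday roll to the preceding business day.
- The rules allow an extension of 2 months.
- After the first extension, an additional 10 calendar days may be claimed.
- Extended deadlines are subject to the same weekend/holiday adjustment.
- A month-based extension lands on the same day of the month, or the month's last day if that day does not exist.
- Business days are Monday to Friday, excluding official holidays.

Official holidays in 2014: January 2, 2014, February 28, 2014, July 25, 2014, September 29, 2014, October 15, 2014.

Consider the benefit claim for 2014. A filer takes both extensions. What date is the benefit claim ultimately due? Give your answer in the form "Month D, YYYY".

Start from the fixed due date, May 27, 2014.
Since May 27, 2014 is a Tuesday and not a holiday, the date is unchanged.
The 2 months extension carries May 27, 2014 to July 27, 2014.
July 27, 2014 falls on a Sunday. Rolling to the preceding business day gives July 24, 2014, a Thursday.
With the 10-day extension, July 24, 2014 becomes August 3, 2014.
August 3, 2014 is a Sunday, so it moves to the preceding business day, August 1, 2014 (Friday).
The final due date is August 1, 2014.

August 1, 2014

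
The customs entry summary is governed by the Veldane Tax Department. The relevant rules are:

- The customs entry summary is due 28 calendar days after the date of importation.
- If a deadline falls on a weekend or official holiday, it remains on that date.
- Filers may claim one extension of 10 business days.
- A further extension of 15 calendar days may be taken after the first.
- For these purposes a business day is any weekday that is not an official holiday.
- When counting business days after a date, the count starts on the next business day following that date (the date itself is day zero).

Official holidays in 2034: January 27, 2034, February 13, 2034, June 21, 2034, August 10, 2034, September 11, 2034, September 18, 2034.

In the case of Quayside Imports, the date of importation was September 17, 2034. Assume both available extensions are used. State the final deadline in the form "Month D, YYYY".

November 11, 2034

From September 17, 2034, 28 calendar days later is October 15, 2034.
October 15, 2034 falls on a Sunday. The rules make no weekend/holiday allowance, so it remains October 15, 2034.
Counting 10 further business days from October 15, 2034 reaches October 27, 2034.
No adjustment is made for weekends or holidays, so October 27, 2034 stands.
With the 15-day extension, October 27, 2034 becomes November 11, 2034.
November 11, 2034 falls on a Saturday. The rules make no weekend/holiday allowance, so it remains November 11, 2034.
So the filing is due November 11, 2034.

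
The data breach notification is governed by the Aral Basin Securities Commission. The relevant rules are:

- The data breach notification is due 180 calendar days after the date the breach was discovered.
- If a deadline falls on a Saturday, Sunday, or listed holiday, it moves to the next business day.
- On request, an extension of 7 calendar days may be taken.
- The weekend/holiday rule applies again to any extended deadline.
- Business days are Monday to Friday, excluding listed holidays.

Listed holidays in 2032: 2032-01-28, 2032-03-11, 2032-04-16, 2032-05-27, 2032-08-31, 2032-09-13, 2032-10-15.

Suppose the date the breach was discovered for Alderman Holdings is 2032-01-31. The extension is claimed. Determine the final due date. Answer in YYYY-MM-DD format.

From 2032-01-31, 180 calendar days later is 2032-07-29.
Since 2032-07-29 is a Thursday and not a holiday, the date is unchanged.
The 7-calendar-day extension moves the deadline from 2032-07-29 to 2032-08-05.
2032-08-05 (Thursday) is already a business day.
So the filing is due 2032-08-05.

2032-08-05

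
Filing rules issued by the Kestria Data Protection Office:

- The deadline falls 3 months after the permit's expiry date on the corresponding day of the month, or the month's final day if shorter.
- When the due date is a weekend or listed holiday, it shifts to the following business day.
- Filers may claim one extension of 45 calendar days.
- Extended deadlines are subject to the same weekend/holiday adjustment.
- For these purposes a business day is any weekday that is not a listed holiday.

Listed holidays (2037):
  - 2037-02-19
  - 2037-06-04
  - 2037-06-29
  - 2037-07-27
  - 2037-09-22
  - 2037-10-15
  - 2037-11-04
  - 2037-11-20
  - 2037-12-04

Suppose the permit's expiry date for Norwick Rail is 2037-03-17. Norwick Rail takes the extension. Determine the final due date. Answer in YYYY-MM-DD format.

3 months after 2037-03-17, on the same day of the month, is 2037-06-17.
Since 2037-06-17 is a Wednesday and not a holiday, the date is unchanged.
Applying the 45-calendar-day extension: 2037-06-17 + 45 days = 2037-08-01.
2037-08-01 is a Saturday; the next business day is 2037-08-03 (Monday).
So the filing is due 2037-08-03.

2037-08-03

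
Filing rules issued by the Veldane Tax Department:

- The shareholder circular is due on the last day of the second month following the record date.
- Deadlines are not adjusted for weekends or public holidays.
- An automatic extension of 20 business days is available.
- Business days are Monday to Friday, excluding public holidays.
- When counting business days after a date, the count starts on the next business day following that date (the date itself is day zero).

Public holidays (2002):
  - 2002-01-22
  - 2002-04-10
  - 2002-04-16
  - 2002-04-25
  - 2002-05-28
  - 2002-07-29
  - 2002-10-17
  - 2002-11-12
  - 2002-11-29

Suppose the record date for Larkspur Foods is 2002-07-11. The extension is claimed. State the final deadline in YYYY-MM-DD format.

The second month after 2002-07-11 is September 2002, whose last day is 2002-09-30.
No adjustment is made for weekends or holidays, so 2002-09-30 stands.
Applying the 20-business-day extension: 20 business days after 2002-09-30 is 2002-10-29.
2002-10-29 falls on a Tuesday. The rules make no weekend/holiday allowance, so it remains 2002-10-29.
The final due date is 2002-10-29.

2002-10-29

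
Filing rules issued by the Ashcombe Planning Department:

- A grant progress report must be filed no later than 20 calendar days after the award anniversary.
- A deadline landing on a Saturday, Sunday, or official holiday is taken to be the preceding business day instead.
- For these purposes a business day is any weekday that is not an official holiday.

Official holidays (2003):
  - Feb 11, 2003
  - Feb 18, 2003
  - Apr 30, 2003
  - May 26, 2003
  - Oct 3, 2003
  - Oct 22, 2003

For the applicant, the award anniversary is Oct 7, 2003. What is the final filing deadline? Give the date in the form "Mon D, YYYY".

From Oct 7, 2003, 20 calendar days later is Oct 27, 2003.
Oct 27, 2003 is a Monday and not a listed holiday, so it stands.
So the filing is due Oct 27, 2003.

Oct 27, 2003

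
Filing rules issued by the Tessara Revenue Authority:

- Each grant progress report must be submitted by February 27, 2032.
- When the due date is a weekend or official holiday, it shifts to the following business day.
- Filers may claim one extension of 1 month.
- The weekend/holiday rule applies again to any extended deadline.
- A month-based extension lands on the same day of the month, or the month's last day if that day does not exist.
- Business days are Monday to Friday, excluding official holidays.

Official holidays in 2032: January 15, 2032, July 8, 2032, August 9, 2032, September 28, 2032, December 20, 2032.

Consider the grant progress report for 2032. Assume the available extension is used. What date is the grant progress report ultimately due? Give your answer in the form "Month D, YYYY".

March 29, 2032

The stated deadline is February 27, 2032.
Since February 27, 2032 is a Friday and not a holiday, the date is unchanged.
Add 1 month to February 27, 2032: March 27, 2032.
March 27, 2032 is a Saturday; the next business day is March 29, 2032 (Monday).
Final deadline: March 29, 2032.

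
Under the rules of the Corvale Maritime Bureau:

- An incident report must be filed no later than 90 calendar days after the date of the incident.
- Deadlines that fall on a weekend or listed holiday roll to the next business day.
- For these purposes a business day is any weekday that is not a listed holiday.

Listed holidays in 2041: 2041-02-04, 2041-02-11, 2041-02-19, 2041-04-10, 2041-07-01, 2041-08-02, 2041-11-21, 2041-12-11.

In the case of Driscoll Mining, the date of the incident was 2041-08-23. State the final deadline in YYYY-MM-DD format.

90 calendar days after 2041-08-23 is 2041-11-21.
2041-11-21 is a listed holiday; the next business day is 2041-11-22 (Friday).
The final due date is 2041-11-22.

2041-11-22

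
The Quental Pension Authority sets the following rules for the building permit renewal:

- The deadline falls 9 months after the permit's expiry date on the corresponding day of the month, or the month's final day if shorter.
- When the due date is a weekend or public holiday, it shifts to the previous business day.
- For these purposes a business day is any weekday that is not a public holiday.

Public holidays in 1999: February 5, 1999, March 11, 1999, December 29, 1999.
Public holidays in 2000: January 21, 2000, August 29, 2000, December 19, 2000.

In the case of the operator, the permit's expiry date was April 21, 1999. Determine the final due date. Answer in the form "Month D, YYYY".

January 20, 2000

9 months from April 21, 1999 is January 21, 2000.
January 21, 2000 falls on a listed holiday. Rolling to the preceding business day gives January 20, 2000, a Thursday.
The final due date is January 20, 2000.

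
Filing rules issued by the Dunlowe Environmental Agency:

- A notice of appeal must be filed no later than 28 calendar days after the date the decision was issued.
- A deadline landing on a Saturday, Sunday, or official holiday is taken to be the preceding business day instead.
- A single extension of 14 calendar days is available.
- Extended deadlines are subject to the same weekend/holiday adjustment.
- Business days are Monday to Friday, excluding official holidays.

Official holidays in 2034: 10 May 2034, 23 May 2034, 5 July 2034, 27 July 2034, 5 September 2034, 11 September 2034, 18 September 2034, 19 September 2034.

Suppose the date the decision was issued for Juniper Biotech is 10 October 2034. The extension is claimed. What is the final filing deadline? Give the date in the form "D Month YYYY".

21 November 2034

28 calendar days after 10 October 2034 is 7 November 2034.
7 November 2034 is a Tuesday and not a listed holiday, so it stands.
Add the 14 calendar-day extension to 7 November 2034: 21 November 2034.
Since 21 November 2034 is a Tuesday and not a holiday, the date is unchanged.
So the filing is due 21 November 2034.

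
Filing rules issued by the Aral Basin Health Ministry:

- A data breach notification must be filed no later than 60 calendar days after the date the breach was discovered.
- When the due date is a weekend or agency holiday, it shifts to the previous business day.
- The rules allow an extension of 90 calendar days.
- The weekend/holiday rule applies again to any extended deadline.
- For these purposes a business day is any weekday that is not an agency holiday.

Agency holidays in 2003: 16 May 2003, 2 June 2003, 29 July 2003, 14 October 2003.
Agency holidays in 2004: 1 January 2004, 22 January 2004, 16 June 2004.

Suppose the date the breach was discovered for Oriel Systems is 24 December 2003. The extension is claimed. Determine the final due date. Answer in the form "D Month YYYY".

20 May 2004

Adding 60 calendar days to 24 December 2003 gives 22 February 2004.
22 February 2004 falls on a Sunday. Rolling to the preceding business day gives 20 February 2004, a Friday.
With the 90-day extension, 20 February 2004 becomes 20 May 2004.
Since 20 May 2004 is a Thursday and not a holiday, the date is unchanged.
The final due date is 20 May 2004.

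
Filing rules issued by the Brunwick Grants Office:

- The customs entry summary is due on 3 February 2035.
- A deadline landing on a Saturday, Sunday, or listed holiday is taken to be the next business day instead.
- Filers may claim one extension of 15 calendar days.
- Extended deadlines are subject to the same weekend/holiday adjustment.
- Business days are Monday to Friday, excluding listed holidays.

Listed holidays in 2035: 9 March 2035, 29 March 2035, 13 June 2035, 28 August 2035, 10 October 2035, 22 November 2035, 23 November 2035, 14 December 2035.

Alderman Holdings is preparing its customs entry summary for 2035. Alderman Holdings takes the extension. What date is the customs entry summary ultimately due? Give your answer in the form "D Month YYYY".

The stated deadline is 3 February 2035.
3 February 2035 is a Saturday; the next business day is 5 February 2035 (Monday).
The 15-calendar-day extension moves the deadline from 5 February 2035 to 20 February 2035.
Since 20 February 2035 is a Tuesday and not a holiday, the date is unchanged.
The final due date is 20 February 2035.

20 February 2035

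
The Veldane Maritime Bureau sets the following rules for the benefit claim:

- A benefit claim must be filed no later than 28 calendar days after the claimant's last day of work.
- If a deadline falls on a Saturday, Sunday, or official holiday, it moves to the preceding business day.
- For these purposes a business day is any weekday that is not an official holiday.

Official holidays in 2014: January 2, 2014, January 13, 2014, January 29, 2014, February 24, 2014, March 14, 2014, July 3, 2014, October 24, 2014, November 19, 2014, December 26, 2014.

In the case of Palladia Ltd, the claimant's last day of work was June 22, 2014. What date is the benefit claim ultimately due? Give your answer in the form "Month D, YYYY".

July 18, 2014

Adding 28 calendar days to June 22, 2014 gives July 20, 2014.
July 20, 2014 is a Sunday, so it moves to the preceding business day, July 18, 2014 (Friday).
So the filing is due July 18, 2014.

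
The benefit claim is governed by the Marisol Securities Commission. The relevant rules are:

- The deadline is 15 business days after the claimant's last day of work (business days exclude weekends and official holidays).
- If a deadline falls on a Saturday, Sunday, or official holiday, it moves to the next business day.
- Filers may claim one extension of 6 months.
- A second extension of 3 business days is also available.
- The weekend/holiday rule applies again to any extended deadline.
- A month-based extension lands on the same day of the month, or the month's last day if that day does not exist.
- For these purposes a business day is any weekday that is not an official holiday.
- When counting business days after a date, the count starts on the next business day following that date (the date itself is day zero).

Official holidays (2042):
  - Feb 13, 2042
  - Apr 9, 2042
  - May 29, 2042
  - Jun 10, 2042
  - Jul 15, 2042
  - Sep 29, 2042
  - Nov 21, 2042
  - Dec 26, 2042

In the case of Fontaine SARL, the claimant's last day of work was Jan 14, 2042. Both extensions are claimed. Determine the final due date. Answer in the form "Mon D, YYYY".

Counting 15 business days after Jan 14, 2042 (skipping weekends and listed holidays) reaches Feb 4, 2042.
Feb 4, 2042 is a Tuesday and not a listed holiday, so it stands.
Applying the 6 months extension: 6 months after Feb 4, 2042 is Aug 4, 2042.
Aug 4, 2042 (Monday) is already a business day.
Counting 3 further business days from Aug 4, 2042 reaches Aug 7, 2042.
Aug 7, 2042 (Thursday) is already a business day.
Deadline: Aug 7, 2042.

Aug 7, 2042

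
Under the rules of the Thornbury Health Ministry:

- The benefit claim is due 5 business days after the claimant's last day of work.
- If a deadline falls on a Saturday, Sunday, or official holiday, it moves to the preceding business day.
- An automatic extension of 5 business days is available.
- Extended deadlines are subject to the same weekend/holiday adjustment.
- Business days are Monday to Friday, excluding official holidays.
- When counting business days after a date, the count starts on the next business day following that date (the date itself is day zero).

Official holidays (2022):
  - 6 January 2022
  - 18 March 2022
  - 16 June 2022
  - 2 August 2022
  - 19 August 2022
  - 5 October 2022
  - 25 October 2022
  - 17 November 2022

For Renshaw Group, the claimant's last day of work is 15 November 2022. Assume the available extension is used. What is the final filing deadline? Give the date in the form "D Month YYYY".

5 business days after 15 November 2022, excluding weekends and holidays, is 23 November 2022.
Since 23 November 2022 is a Wednesday and not a holiday, the date is unchanged.
Counting 5 further business days from 23 November 2022 reaches 30 November 2022.
30 November 2022 falls on a Wednesday, which is a business day, so no adjustment is needed.
Final deadline: 30 November 2022.

30 November 2022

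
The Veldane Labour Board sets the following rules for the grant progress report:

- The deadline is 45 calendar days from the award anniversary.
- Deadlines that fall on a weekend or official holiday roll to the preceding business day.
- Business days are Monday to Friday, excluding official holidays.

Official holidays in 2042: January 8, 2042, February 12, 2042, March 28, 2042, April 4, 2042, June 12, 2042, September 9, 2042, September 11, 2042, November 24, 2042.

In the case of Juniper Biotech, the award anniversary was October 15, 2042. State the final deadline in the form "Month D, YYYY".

From October 15, 2042, 45 calendar days later is November 29, 2042.
November 29, 2042 falls on a Saturday. Rolling to the preceding business day gives November 28, 2042, a Friday.
Final deadline: November 28, 2042.

November 28, 2042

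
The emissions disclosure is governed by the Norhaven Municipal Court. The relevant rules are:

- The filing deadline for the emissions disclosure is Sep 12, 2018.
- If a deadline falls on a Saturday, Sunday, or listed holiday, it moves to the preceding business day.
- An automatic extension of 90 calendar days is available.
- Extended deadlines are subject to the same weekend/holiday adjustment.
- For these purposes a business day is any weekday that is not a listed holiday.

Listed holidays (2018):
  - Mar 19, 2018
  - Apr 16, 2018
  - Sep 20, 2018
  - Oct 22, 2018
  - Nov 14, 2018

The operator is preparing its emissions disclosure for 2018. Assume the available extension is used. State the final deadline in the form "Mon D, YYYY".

Dec 11, 2018

The stated deadline is Sep 12, 2018.
Since Sep 12, 2018 is a Wednesday and not a holiday, the date is unchanged.
Applying the 90-calendar-day extension: Sep 12, 2018 + 90 days = Dec 11, 2018.
Dec 11, 2018 is a Tuesday and not a listed holiday, so it stands.
Final deadline: Dec 11, 2018.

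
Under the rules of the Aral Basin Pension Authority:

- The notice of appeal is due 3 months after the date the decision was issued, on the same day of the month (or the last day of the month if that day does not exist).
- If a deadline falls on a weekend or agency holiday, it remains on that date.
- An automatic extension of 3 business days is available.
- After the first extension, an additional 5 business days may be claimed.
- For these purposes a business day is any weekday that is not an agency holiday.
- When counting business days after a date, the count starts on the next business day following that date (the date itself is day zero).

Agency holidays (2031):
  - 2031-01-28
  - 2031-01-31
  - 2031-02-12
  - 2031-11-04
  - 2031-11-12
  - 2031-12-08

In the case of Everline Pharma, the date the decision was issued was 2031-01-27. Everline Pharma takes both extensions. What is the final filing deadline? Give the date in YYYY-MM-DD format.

3 months from 2031-01-27 is 2031-04-27.
No adjustment is made for weekends or holidays, so 2031-04-27 stands.
Applying the 3-business-day extension: 3 business days after 2031-04-27 is 2031-04-30.
No adjustment is made for weekends or holidays, so 2031-04-30 stands.
The 5-business-day extension runs from 2031-04-30 to 2031-05-07.
2031-05-07 falls on a Wednesday. The rules make no weekend/holiday allowance, so it remains 2031-05-07.
The final due date is 2031-05-07.

2031-05-07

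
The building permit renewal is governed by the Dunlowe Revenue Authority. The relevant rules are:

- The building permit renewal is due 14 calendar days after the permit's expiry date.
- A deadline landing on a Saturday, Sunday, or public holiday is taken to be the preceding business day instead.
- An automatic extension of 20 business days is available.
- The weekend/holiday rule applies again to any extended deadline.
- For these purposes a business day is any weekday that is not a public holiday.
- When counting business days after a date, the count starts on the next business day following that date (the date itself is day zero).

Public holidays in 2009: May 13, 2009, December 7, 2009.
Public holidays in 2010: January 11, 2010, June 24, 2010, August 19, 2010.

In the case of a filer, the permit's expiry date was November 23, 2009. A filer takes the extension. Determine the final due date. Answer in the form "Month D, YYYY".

14 calendar days after November 23, 2009 is December 7, 2009.
December 7, 2009 is a listed holiday; the preceding business day is December 4, 2009 (Friday).
Counting 20 further business days from December 4, 2009 reaches January 4, 2010.
January 4, 2010 falls on a Monday, which is a business day, so no adjustment is needed.
Deadline: January 4, 2010.

January 4, 2010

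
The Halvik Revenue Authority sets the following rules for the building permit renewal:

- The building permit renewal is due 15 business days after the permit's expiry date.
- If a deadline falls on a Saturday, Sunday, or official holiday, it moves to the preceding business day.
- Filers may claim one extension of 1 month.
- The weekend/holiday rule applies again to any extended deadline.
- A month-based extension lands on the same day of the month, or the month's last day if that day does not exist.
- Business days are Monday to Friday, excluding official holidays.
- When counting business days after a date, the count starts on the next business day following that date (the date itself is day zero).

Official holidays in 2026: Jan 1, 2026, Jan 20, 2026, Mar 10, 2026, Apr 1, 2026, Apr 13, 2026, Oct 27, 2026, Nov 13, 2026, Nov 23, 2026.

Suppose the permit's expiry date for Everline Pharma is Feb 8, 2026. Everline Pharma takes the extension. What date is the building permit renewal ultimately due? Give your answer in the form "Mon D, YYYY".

Starting the day after Feb 8, 2026 and counting 15 business days lands on Feb 27, 2026.
Feb 27, 2026 (Friday) is already a business day.
Add 1 month to Feb 27, 2026: Mar 27, 2026.
Mar 27, 2026 (Friday) is already a business day.
So the filing is due Mar 27, 2026.

Mar 27, 2026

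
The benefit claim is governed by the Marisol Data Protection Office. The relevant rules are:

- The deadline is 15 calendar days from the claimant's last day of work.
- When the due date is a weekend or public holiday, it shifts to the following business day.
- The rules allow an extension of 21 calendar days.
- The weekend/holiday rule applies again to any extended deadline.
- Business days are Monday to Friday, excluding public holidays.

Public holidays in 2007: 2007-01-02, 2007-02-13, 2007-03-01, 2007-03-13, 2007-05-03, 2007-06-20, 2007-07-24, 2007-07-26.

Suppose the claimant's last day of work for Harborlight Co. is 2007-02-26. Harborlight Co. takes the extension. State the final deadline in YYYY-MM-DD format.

Trigger date 2007-02-26 + 15 calendar days = 2007-03-13.
2007-03-13 is a listed holiday, so it moves to the next business day, 2007-03-14 (Wednesday).
With the 21-day extension, 2007-03-14 becomes 2007-04-04.
2007-04-04 (Wednesday) is already a business day.
So the filing is due 2007-04-04.

2007-04-04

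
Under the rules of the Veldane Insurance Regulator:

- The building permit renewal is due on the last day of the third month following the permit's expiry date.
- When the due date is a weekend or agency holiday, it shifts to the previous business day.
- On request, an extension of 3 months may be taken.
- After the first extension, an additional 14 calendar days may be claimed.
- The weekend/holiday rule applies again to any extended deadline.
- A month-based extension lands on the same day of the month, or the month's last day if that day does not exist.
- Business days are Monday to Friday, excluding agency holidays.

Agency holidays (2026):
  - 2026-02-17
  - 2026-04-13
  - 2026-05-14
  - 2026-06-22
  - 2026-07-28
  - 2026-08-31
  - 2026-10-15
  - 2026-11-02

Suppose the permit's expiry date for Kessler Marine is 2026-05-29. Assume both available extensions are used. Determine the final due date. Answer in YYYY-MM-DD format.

3 months after 2026-05-29 is August 2026; that month ends on 2026-08-31.
2026-08-31 is a listed holiday; the preceding business day is 2026-08-28 (Friday).
The 3 months extension carries 2026-08-28 to 2026-11-28.
2026-11-28 is a Saturday; the preceding business day is 2026-11-27 (Friday).
With the 14-day extension, 2026-11-27 becomes 2026-12-11.
2026-12-11 falls on a Friday, which is a business day, so no adjustment is needed.
Final deadline: 2026-12-11.

2026-12-11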